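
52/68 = 13/17 = 0.76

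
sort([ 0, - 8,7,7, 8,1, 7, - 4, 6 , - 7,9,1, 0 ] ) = [- 8, - 7, - 4,0,0, 1,1, 6,7,7,7,8, 9 ]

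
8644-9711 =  - 1067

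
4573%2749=1824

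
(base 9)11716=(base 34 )6ri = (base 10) 7872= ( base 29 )9ad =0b1111011000000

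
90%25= 15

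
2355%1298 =1057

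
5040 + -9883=- 4843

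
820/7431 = 820/7431=0.11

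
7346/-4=-3673/2 = -1836.50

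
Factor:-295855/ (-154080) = 553/288 = 2^(-5 )*3^( - 2)*7^1*79^1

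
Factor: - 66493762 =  -2^1*33246881^1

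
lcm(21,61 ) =1281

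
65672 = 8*8209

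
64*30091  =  1925824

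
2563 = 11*233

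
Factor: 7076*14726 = 104201176  =  2^3 * 29^1*37^1 * 61^1 * 199^1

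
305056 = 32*9533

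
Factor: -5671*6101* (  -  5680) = 2^4 * 5^1*53^1  *71^1 * 107^1* 6101^1 = 196521019280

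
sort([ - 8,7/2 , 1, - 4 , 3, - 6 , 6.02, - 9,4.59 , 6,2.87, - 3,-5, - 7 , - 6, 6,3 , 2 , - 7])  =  [ - 9,  -  8, - 7, - 7,-6, - 6, - 5,- 4, - 3,1, 2,2.87,3, 3,7/2, 4.59, 6, 6, 6.02] 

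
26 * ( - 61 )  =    -  1586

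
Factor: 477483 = 3^1*159161^1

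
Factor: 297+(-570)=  - 3^1*7^1 * 13^1 = -273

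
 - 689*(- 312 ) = 214968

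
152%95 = 57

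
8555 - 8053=502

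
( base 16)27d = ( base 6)2541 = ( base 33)ja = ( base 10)637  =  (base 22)16L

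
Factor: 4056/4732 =6/7=2^1*3^1*7^( - 1)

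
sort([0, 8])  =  [ 0, 8]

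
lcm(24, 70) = 840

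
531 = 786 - 255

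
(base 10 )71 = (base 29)2d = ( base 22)35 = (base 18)3h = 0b1000111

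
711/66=10  +  17/22=10.77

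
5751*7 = 40257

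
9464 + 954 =10418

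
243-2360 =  - 2117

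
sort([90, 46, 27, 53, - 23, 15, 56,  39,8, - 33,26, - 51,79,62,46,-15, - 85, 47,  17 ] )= [ - 85 , - 51, - 33, - 23, - 15, 8,15, 17 , 26 , 27, 39,46 , 46,47 , 53 , 56,62,79,90 ]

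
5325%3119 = 2206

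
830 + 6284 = 7114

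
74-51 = 23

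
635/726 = 635/726 = 0.87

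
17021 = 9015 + 8006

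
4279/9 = 4279/9 = 475.44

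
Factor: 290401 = 149^1*1949^1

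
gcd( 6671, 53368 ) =6671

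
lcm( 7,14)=14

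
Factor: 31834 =2^1*11^1 * 1447^1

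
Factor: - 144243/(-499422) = 2^( - 1 )*3^1*7^(-1)*23^( - 1)* 31^1 = 93/322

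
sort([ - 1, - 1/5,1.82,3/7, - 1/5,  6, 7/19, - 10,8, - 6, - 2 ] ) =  [ - 10, - 6, - 2 , - 1, - 1/5, - 1/5,7/19, 3/7,1.82,6 , 8]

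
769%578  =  191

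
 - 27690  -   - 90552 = 62862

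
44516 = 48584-4068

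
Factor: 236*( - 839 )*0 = 0 = 0^1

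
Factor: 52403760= 2^4*3^4*5^1*8087^1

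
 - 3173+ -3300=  - 6473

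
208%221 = 208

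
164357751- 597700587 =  - 433342836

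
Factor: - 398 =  - 2^1*199^1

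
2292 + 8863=11155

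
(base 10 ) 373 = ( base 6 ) 1421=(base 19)10C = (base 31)c1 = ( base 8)565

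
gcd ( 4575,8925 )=75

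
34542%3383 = 712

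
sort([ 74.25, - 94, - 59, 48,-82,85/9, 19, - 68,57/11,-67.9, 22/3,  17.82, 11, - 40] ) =[-94,-82 ,-68, - 67.9, - 59, - 40, 57/11, 22/3,85/9, 11, 17.82,  19,48, 74.25 ] 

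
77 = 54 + 23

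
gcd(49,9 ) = 1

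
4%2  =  0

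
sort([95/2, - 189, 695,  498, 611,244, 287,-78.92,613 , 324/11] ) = [ -189, - 78.92 , 324/11, 95/2, 244,  287,  498, 611 , 613,  695] 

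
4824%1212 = 1188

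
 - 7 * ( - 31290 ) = 219030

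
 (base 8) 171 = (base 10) 121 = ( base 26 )4h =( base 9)144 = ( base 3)11111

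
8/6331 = 8/6331 = 0.00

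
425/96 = 4 +41/96= 4.43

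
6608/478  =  13 +197/239 =13.82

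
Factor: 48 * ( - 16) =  - 768  =  -  2^8 * 3^1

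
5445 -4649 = 796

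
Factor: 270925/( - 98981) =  - 5^2 *10837^1 * 98981^( - 1)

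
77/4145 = 77/4145  =  0.02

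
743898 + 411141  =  1155039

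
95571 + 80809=176380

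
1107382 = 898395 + 208987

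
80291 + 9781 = 90072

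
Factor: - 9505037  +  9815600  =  3^2*11^1  *  3137^1 = 310563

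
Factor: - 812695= -5^1 * 13^1*12503^1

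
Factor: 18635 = 5^1*3727^1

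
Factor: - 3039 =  - 3^1*1013^1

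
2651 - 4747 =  - 2096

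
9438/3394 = 2 + 1325/1697 = 2.78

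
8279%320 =279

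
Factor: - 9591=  - 3^1*23^1*139^1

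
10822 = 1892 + 8930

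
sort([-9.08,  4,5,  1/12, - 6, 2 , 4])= [ - 9.08,-6,1/12,2,  4,4, 5 ]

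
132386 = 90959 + 41427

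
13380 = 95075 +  - 81695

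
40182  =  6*6697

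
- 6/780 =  - 1  +  129/130 = - 0.01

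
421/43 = 9  +  34/43 = 9.79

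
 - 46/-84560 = 23/42280 =0.00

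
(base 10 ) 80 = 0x50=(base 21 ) 3H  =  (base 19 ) 44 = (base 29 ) 2M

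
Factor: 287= 7^1*41^1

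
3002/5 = 3002/5 = 600.40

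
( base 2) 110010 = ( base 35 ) 1F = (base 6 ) 122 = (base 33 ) 1H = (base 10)50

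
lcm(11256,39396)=78792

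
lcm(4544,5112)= 40896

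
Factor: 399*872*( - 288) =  - 2^8 * 3^3 * 7^1  *  19^1* 109^1 = -100203264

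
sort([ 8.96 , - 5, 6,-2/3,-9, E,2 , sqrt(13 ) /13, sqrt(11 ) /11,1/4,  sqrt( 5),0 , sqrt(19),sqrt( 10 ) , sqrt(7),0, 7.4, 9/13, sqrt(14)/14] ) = [  -  9,-5,-2/3,0,0, 1/4 , sqrt ( 14)/14 , sqrt(13 ) /13  ,  sqrt(11 )/11,  9/13, 2, sqrt(5),  sqrt (7),E,sqrt(10),sqrt( 19),6, 7.4, 8.96 ]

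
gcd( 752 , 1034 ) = 94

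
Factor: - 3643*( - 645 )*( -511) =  - 3^1*5^1*7^1 * 43^1 * 73^1 * 3643^1=-1200714585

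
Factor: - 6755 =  - 5^1*7^1*193^1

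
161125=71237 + 89888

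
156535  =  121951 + 34584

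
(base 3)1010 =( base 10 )30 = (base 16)1e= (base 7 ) 42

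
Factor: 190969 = 19^2*23^2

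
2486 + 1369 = 3855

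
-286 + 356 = 70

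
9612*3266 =31392792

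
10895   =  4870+6025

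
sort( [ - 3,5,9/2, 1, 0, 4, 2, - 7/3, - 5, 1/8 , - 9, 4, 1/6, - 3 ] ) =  [-9,  -  5, - 3, - 3 , - 7/3,0, 1/8,  1/6,1,2, 4, 4, 9/2, 5 ] 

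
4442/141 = 4442/141 = 31.50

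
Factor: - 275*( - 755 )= 207625 = 5^3*11^1*151^1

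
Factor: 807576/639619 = 2^3 * 3^1 * 7^1 * 11^1*19^1*23^1*37^( - 1 )*59^(-1)  *  293^(  -  1)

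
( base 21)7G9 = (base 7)13002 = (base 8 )6550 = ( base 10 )3432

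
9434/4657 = 9434/4657 =2.03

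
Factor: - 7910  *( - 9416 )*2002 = 149110081120 = 2^5*5^1*7^2*11^2*13^1*107^1*113^1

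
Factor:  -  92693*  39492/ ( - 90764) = 915157989/22691 = 3^2*1097^1*22691^( - 1)*92693^1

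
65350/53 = 1233 + 1/53= 1233.02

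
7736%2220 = 1076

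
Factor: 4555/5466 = 5/6 = 2^(  -  1)*3^(-1)*5^1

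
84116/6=14019 + 1/3 = 14019.33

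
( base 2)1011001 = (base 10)89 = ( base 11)81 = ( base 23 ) 3k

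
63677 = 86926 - 23249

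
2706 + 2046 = 4752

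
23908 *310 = 7411480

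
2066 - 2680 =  - 614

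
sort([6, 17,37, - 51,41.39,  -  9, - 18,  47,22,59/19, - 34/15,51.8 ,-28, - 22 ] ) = [ - 51, - 28,-22 ,-18, - 9,- 34/15,59/19,6  ,  17,  22,37,41.39,47,51.8]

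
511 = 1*511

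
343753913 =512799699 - 169045786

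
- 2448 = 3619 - 6067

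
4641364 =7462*622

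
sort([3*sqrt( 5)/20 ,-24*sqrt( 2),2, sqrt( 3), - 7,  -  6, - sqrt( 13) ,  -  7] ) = [ - 24*sqrt (2), - 7,-7, - 6,-sqrt( 13), 3 * sqrt(5 )/20, sqrt(3 ),2] 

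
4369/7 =4369/7 = 624.14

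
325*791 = 257075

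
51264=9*5696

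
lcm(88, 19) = 1672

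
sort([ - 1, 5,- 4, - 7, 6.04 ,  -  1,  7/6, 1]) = [ - 7,-4, - 1,-1, 1, 7/6,5,6.04] 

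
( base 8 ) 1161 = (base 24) 121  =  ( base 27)N4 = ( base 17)22d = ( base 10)625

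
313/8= 39  +  1/8= 39.12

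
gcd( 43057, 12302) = 6151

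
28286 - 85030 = -56744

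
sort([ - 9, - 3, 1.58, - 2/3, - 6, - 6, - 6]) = [ - 9, - 6, - 6, - 6, - 3, - 2/3,  1.58]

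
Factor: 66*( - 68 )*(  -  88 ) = 2^6*3^1*11^2 * 17^1 = 394944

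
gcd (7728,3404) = 92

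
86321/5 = 86321/5=17264.20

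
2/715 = 2/715 =0.00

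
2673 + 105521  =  108194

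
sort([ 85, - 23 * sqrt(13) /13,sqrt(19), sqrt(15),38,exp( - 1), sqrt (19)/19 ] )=[ - 23*sqrt( 13) /13, sqrt(19) /19, exp( - 1), sqrt( 15 ),sqrt(19),38, 85 ]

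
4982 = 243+4739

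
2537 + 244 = 2781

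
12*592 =7104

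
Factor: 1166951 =23^1*113^1 * 449^1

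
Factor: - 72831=  -  3^1 * 11^1 * 2207^1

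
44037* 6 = 264222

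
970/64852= 485/32426 = 0.01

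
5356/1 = 5356=5356.00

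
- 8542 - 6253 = -14795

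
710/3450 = 71/345 = 0.21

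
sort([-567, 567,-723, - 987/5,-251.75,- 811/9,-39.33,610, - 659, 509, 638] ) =[  -  723,-659, - 567,  -  251.75, -987/5,- 811/9, - 39.33, 509, 567, 610, 638]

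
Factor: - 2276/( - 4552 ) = 1/2 = 2^( - 1)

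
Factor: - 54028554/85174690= - 3^1*5^ (  -  1 )*43^1*61^1*3433^1*8517469^( - 1) = - 27014277/42587345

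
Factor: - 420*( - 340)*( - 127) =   -  18135600  =  - 2^4*3^1 * 5^2*7^1 * 17^1*127^1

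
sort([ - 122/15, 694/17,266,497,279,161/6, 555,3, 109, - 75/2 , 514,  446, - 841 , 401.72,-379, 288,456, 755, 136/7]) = [ - 841,-379, - 75/2, -122/15,3 , 136/7, 161/6 , 694/17, 109 , 266, 279 , 288, 401.72, 446, 456, 497, 514, 555, 755]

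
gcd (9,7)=1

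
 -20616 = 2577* (-8 )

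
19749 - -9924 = 29673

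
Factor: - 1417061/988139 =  - 53^1*61^( - 1)*97^( - 1) *167^( - 1)*26737^1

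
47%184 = 47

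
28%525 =28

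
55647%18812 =18023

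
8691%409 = 102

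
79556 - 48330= 31226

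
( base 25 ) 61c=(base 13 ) 1954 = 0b111011001011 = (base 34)39D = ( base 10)3787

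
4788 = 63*76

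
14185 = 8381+5804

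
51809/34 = 51809/34 = 1523.79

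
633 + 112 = 745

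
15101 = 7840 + 7261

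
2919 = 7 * 417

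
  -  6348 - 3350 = -9698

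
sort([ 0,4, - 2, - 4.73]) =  [-4.73, - 2,0, 4 ]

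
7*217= 1519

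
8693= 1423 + 7270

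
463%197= 69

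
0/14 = 0 = 0.00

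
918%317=284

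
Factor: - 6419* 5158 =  - 33109202 = - 2^1*7^2*131^1 * 2579^1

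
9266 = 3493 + 5773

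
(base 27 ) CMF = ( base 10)9357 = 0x248d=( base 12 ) 54b9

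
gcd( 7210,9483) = 1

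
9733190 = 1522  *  6395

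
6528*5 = 32640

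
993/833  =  993/833=1.19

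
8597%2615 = 752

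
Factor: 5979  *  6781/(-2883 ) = -31^( - 2) * 1993^1*6781^1= - 13514533/961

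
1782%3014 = 1782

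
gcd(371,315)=7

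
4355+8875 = 13230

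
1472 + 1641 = 3113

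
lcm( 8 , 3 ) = 24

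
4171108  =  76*54883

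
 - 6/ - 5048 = 3/2524 =0.00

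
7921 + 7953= 15874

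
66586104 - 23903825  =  42682279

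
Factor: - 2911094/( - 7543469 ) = 2^1*73^1*127^1*157^1*883^( - 1)*8543^( - 1 )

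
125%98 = 27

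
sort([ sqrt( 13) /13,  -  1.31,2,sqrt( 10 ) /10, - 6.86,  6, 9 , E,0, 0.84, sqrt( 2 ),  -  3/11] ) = [-6.86,-1.31,  -  3/11,0,sqrt( 13) /13,sqrt( 10 ) /10, 0.84, sqrt( 2 ),2,E,6,  9] 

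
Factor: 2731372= 2^2*7^1*97549^1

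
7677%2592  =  2493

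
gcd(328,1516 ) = 4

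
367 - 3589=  - 3222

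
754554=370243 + 384311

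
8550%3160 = 2230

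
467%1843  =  467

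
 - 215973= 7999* ( - 27 )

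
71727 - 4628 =67099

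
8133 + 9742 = 17875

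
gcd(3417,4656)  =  3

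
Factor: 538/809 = 2^1*269^1 * 809^(  -  1)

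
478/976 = 239/488 =0.49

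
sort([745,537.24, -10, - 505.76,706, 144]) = [ - 505.76, - 10, 144, 537.24,  706, 745 ] 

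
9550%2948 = 706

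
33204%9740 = 3984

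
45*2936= 132120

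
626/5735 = 626/5735 = 0.11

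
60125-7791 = 52334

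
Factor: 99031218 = 2^1*3^1* 11^1*13^1*115421^1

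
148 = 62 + 86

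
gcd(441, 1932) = 21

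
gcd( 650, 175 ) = 25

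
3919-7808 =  - 3889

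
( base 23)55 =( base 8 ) 170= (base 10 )120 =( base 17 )71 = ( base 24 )50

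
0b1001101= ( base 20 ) 3H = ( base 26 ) 2P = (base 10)77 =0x4d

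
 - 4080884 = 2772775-6853659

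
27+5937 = 5964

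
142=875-733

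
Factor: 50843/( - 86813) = -13^1 * 3911^1  *  86813^(-1 ) 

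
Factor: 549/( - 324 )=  - 2^( - 2 ) * 3^( - 2 ) * 61^1 = - 61/36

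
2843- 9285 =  - 6442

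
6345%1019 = 231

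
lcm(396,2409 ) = 28908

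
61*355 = 21655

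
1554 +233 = 1787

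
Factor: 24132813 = 3^1*8044271^1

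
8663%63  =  32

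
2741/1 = 2741  =  2741.00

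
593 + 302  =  895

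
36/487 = 36/487 = 0.07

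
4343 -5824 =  - 1481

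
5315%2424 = 467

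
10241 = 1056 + 9185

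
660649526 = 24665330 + 635984196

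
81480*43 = 3503640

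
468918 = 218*2151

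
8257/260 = 8257/260 = 31.76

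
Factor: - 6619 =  - 6619^1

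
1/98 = 1/98  =  0.01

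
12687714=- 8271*(- 1534 )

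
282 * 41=11562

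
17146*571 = 9790366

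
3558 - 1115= 2443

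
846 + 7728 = 8574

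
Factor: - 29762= -2^1 * 23^1*647^1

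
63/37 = 63/37 = 1.70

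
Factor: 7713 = 3^2*857^1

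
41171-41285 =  - 114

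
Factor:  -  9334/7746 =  - 4667/3873 =- 3^( - 1)*13^1 * 359^1 * 1291^(-1)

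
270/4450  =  27/445 = 0.06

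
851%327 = 197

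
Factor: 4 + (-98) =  - 94=-  2^1*47^1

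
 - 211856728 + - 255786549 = -467643277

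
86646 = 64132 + 22514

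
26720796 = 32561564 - 5840768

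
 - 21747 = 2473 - 24220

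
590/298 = 295/149= 1.98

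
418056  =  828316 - 410260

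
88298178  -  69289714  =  19008464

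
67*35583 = 2384061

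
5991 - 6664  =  -673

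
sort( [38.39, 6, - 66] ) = [ - 66, 6,38.39]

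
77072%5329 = 2466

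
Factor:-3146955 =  - 3^1 * 5^1 * 7^1*17^1*41^1 *43^1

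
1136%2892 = 1136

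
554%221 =112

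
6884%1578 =572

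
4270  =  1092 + 3178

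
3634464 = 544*6681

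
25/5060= 5/1012 = 0.00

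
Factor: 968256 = 2^6*3^2*41^2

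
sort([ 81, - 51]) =[  -  51,81]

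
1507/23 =65 + 12/23 = 65.52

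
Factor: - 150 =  - 2^1*3^1*5^2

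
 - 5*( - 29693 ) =148465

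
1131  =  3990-2859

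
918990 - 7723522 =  - 6804532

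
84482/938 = 90 + 31/469  =  90.07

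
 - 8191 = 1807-9998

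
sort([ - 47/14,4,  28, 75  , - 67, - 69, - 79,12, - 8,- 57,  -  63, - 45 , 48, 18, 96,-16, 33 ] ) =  [ - 79 , - 69, -67, - 63, - 57, - 45,-16,  -  8, - 47/14,4, 12, 18,28 , 33, 48,75,96]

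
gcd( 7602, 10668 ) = 42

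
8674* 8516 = 73867784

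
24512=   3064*8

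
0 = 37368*0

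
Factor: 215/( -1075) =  - 1/5= - 5^( - 1)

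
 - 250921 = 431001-681922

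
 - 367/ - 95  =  367/95 = 3.86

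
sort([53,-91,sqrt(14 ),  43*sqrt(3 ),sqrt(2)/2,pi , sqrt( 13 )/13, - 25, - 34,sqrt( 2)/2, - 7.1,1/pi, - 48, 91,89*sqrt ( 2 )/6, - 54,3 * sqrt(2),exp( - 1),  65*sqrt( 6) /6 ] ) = [ - 91, - 54, - 48, - 34,-25, - 7.1,sqrt( 13 )/13, 1/pi , exp (-1),sqrt( 2)/2, sqrt(2)/2,pi,sqrt( 14),3*sqrt( 2),89*sqrt( 2 ) /6, 65*sqrt(6)/6,53,43*sqrt(3),91] 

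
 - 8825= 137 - 8962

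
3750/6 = 625 = 625.00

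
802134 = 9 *89126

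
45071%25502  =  19569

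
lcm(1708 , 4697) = 18788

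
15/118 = 15/118=0.13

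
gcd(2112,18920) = 88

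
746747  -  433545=313202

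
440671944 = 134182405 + 306489539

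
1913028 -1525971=387057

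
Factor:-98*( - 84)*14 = 115248 = 2^4*3^1 * 7^4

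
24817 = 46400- 21583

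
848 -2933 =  - 2085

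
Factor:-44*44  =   -2^4*11^2 = - 1936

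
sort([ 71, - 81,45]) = [ - 81,  45,71] 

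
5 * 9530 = 47650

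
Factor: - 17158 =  - 2^1*23^1*373^1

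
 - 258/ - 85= 258/85=3.04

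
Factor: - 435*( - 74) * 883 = 2^1 * 3^1*5^1*29^1*37^1*883^1=28423770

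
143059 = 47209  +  95850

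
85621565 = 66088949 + 19532616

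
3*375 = 1125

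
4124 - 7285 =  - 3161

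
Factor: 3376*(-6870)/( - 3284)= 2^3*3^1*5^1*  211^1*229^1*821^( - 1 ) = 5798280/821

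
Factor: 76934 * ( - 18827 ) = - 1448436418 =- 2^1*11^1*13^1*67^1*269^1*281^1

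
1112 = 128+984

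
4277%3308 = 969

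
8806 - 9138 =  - 332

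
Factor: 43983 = 3^5*181^1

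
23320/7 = 3331 + 3/7 = 3331.43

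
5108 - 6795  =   -1687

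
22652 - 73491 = -50839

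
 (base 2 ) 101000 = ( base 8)50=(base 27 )1D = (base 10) 40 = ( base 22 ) 1i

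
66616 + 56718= 123334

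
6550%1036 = 334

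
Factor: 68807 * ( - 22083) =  - 3^1 * 17^1 * 83^1*433^1 * 829^1=- 1519464981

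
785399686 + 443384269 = 1228783955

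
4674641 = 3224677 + 1449964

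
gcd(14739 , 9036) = 3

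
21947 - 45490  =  -23543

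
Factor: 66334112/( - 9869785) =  - 2^5*5^( - 1)*13^1 * 159457^1 * 1973957^( - 1 )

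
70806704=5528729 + 65277975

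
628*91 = 57148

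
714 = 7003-6289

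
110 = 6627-6517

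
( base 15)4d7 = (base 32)12e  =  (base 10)1102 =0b10001001110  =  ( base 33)10d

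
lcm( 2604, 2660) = 247380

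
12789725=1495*8555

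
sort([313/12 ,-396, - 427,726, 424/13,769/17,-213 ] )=[-427, -396, - 213,  313/12,424/13,  769/17, 726 ] 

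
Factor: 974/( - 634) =-487/317 =- 317^( - 1)*487^1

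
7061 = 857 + 6204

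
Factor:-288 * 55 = -15840 = -2^5*3^2*5^1 * 11^1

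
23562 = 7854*3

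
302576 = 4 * 75644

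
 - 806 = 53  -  859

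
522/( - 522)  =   - 1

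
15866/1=15866 =15866.00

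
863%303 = 257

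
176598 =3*58866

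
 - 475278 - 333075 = - 808353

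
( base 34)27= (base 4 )1023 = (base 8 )113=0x4b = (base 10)75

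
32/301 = 32/301   =  0.11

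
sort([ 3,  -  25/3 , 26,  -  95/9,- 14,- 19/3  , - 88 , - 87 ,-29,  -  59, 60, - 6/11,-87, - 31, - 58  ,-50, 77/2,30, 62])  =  [ - 88,-87, - 87, - 59,  -  58, - 50,  -  31,  -  29, -14,  -  95/9, - 25/3, - 19/3 , - 6/11, 3, 26 , 30,77/2, 60,62 ] 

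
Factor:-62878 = -2^1 * 149^1*211^1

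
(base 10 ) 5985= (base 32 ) 5r1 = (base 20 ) EJ5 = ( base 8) 13541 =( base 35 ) 4v0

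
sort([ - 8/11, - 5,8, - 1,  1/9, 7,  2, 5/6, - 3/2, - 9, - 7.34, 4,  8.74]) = [ - 9 , - 7.34, - 5,  -  3/2, - 1, - 8/11, 1/9,5/6,  2,4,7,  8,8.74]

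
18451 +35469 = 53920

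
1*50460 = 50460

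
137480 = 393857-256377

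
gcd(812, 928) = 116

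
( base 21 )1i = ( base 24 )1F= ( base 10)39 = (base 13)30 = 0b100111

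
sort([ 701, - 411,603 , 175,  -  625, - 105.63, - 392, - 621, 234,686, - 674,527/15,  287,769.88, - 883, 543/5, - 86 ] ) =[ - 883,-674,  -  625, - 621  , - 411, - 392, - 105.63,-86,  527/15,543/5,175,234,287, 603, 686,701,769.88]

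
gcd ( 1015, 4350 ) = 145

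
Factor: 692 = 2^2 * 173^1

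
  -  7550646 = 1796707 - 9347353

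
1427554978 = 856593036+570961942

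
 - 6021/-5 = 1204+1/5 = 1204.20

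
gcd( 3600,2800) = 400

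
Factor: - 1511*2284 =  - 3451124 = - 2^2*571^1*1511^1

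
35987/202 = 35987/202 = 178.15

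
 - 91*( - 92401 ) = 8408491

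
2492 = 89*28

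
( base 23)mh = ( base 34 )fd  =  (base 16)20B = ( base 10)523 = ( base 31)gr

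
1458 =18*81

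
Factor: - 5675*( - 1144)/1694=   2^2*5^2*7^( - 1) * 11^( - 1 )*13^1* 227^1 = 295100/77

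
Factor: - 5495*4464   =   - 24529680 = -2^4*3^2*5^1*7^1 * 31^1*157^1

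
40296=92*438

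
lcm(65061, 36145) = 325305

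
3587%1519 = 549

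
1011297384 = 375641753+635655631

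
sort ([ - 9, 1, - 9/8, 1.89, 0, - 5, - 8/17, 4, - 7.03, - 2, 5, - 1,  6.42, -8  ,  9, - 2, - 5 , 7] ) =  [ -9,-8, - 7.03, - 5, - 5, - 2, - 2, - 9/8, - 1, - 8/17, 0, 1,1.89, 4, 5, 6.42, 7, 9]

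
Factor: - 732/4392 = -2^ ( - 1) * 3^( - 1) = -1/6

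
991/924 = 1  +  67/924 = 1.07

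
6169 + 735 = 6904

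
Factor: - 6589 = -11^1 * 599^1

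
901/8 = 901/8 = 112.62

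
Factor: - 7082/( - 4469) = 2^1*41^( - 1)*109^( - 1 )*3541^1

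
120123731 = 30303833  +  89819898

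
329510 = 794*415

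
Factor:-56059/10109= -11^( - 1 )*61^1 = -  61/11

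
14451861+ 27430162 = 41882023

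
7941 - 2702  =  5239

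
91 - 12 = 79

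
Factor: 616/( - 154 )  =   - 4= -2^2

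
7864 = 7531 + 333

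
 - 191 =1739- 1930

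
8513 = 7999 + 514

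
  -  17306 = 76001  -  93307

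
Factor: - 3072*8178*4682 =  - 117625024512  =  - 2^12*3^2 *29^1*47^1*2341^1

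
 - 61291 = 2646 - 63937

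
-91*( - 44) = 4004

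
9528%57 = 9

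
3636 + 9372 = 13008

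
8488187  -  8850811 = -362624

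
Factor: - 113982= - 2^1*3^1*11^2*157^1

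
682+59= 741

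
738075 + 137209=875284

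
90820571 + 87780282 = 178600853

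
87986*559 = 49184174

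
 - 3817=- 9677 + 5860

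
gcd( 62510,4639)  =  1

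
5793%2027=1739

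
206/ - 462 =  - 103/231 = - 0.45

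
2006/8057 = 2006/8057= 0.25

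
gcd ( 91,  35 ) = 7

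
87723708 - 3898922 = 83824786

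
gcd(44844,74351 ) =1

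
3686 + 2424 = 6110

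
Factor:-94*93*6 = - 2^2*3^2*31^1*47^1 = - 52452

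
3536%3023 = 513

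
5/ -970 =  - 1 + 193/194 =- 0.01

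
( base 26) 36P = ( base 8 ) 4241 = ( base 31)298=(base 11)1729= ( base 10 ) 2209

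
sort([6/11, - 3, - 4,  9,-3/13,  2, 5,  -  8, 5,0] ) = [ - 8, - 4, - 3, - 3/13,  0,6/11,2, 5, 5,  9 ]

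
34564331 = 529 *65339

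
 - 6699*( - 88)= 589512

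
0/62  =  0  =  0.00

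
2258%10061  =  2258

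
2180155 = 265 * 8227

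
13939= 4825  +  9114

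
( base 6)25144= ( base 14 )150C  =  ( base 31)3RG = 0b111010011000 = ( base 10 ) 3736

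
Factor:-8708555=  - 5^1*19^1*29^2*109^1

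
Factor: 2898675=3^2 * 5^2*13^1*991^1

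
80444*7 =563108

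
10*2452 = 24520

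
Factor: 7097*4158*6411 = 2^1*3^4*7^1*11^1 * 47^1 * 151^1*2137^1 = 189184288986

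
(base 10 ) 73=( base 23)34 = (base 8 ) 111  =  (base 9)81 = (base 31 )2B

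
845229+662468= 1507697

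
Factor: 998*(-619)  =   - 617762 = - 2^1*499^1*619^1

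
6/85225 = 6/85225 = 0.00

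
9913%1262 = 1079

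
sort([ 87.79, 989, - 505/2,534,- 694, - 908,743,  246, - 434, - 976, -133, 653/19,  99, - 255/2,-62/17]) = [ - 976, -908, - 694, - 434, - 505/2,  -  133, - 255/2, - 62/17,653/19,87.79 , 99,246, 534,  743,989 ]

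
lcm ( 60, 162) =1620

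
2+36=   38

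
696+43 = 739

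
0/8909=0 = 0.00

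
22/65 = 22/65 = 0.34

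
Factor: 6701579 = 23^1*291373^1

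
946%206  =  122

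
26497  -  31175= -4678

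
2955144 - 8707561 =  - 5752417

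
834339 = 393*2123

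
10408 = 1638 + 8770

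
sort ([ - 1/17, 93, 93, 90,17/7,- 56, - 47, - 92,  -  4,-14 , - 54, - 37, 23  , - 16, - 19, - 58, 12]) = [ - 92, - 58, - 56, - 54, - 47, - 37,-19, - 16, - 14,  -  4 ,-1/17, 17/7, 12, 23,90, 93, 93] 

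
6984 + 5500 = 12484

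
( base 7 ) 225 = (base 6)313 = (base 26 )4d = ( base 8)165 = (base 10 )117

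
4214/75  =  4214/75 = 56.19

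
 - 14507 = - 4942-9565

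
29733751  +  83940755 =113674506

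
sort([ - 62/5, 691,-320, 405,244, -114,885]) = [ - 320,-114, - 62/5,244,405, 691 , 885]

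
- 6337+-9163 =-15500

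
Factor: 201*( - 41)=  -  8241 = - 3^1*41^1*67^1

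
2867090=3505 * 818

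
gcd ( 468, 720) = 36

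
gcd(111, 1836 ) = 3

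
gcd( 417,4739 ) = 1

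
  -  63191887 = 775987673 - 839179560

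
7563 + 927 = 8490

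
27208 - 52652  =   - 25444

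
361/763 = 361/763 = 0.47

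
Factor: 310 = 2^1*5^1*31^1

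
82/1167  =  82/1167 =0.07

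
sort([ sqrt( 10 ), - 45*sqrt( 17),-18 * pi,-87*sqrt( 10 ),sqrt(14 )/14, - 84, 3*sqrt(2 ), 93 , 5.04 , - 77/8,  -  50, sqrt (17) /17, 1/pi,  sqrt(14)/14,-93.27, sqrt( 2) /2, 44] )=[ - 87 *sqrt( 10),-45*sqrt ( 17),  -  93.27, - 84,  -  18*pi,- 50, - 77/8,sqrt(17)/17 , sqrt( 14)/14,sqrt(14)/14, 1/pi, sqrt(2 )/2, sqrt(10 ),3*sqrt(2),5.04, 44, 93]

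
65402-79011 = -13609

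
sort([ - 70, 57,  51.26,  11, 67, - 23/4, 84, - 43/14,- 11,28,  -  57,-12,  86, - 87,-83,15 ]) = [ - 87,-83, - 70, - 57,-12,- 11, - 23/4, - 43/14,11, 15, 28, 51.26,  57 , 67,  84, 86 ]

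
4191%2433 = 1758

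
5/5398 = 5/5398 = 0.00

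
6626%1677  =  1595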